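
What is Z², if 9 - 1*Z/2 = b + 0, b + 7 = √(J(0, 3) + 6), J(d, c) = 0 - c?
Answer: 1036 - 128*√3 ≈ 814.30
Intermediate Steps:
J(d, c) = -c
b = -7 + √3 (b = -7 + √(-1*3 + 6) = -7 + √(-3 + 6) = -7 + √3 ≈ -5.2680)
Z = 32 - 2*√3 (Z = 18 - 2*((-7 + √3) + 0) = 18 - 2*(-7 + √3) = 18 + (14 - 2*√3) = 32 - 2*√3 ≈ 28.536)
Z² = (32 - 2*√3)²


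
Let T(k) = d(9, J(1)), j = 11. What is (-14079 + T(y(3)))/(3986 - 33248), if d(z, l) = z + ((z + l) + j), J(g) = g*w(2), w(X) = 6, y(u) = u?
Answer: 7022/14631 ≈ 0.47994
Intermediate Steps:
J(g) = 6*g (J(g) = g*6 = 6*g)
d(z, l) = 11 + l + 2*z (d(z, l) = z + ((z + l) + 11) = z + ((l + z) + 11) = z + (11 + l + z) = 11 + l + 2*z)
T(k) = 35 (T(k) = 11 + 6*1 + 2*9 = 11 + 6 + 18 = 35)
(-14079 + T(y(3)))/(3986 - 33248) = (-14079 + 35)/(3986 - 33248) = -14044/(-29262) = -14044*(-1/29262) = 7022/14631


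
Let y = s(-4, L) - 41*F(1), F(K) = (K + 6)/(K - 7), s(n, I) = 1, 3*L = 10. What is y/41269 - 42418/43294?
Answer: -5245302755/5360100258 ≈ -0.97858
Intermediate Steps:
L = 10/3 (L = (1/3)*10 = 10/3 ≈ 3.3333)
F(K) = (6 + K)/(-7 + K)
y = 293/6 (y = 1 - 41*(6 + 1)/(-7 + 1) = 1 - 41*7/(-6) = 1 - (-41)*7/6 = 1 - 41*(-7/6) = 1 + 287/6 = 293/6 ≈ 48.833)
y/41269 - 42418/43294 = (293/6)/41269 - 42418/43294 = (293/6)*(1/41269) - 42418*1/43294 = 293/247614 - 21209/21647 = -5245302755/5360100258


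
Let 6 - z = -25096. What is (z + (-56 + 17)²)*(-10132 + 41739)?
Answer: 841473161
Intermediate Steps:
z = 25102 (z = 6 - 1*(-25096) = 6 + 25096 = 25102)
(z + (-56 + 17)²)*(-10132 + 41739) = (25102 + (-56 + 17)²)*(-10132 + 41739) = (25102 + (-39)²)*31607 = (25102 + 1521)*31607 = 26623*31607 = 841473161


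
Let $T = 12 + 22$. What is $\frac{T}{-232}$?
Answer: $- \frac{17}{116} \approx -0.14655$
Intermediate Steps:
$T = 34$
$\frac{T}{-232} = \frac{34}{-232} = 34 \left(- \frac{1}{232}\right) = - \frac{17}{116}$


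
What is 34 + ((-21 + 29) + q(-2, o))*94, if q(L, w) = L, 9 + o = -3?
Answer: 598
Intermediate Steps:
o = -12 (o = -9 - 3 = -12)
34 + ((-21 + 29) + q(-2, o))*94 = 34 + ((-21 + 29) - 2)*94 = 34 + (8 - 2)*94 = 34 + 6*94 = 34 + 564 = 598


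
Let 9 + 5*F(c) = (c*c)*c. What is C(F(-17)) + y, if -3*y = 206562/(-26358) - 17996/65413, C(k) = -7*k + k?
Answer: 25470540489059/4310389635 ≈ 5909.1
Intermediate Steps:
F(c) = -9/5 + c³/5 (F(c) = -9/5 + ((c*c)*c)/5 = -9/5 + (c²*c)/5 = -9/5 + c³/5)
C(k) = -6*k
y = 2331029779/862077927 (y = -(206562/(-26358) - 17996/65413)/3 = -(206562*(-1/26358) - 17996*1/65413)/3 = -(-34427/4393 - 17996/65413)/3 = -⅓*(-2331029779/287359309) = 2331029779/862077927 ≈ 2.7040)
C(F(-17)) + y = -6*(-9/5 + (⅕)*(-17)³) + 2331029779/862077927 = -6*(-9/5 + (⅕)*(-4913)) + 2331029779/862077927 = -6*(-9/5 - 4913/5) + 2331029779/862077927 = -6*(-4922/5) + 2331029779/862077927 = 29532/5 + 2331029779/862077927 = 25470540489059/4310389635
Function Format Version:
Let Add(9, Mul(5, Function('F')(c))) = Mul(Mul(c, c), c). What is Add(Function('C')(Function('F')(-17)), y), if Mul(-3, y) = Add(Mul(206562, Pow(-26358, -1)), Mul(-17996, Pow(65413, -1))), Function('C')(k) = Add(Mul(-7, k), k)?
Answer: Rational(25470540489059, 4310389635) ≈ 5909.1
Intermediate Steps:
Function('F')(c) = Add(Rational(-9, 5), Mul(Rational(1, 5), Pow(c, 3))) (Function('F')(c) = Add(Rational(-9, 5), Mul(Rational(1, 5), Mul(Mul(c, c), c))) = Add(Rational(-9, 5), Mul(Rational(1, 5), Mul(Pow(c, 2), c))) = Add(Rational(-9, 5), Mul(Rational(1, 5), Pow(c, 3))))
Function('C')(k) = Mul(-6, k)
y = Rational(2331029779, 862077927) (y = Mul(Rational(-1, 3), Add(Mul(206562, Pow(-26358, -1)), Mul(-17996, Pow(65413, -1)))) = Mul(Rational(-1, 3), Add(Mul(206562, Rational(-1, 26358)), Mul(-17996, Rational(1, 65413)))) = Mul(Rational(-1, 3), Add(Rational(-34427, 4393), Rational(-17996, 65413))) = Mul(Rational(-1, 3), Rational(-2331029779, 287359309)) = Rational(2331029779, 862077927) ≈ 2.7040)
Add(Function('C')(Function('F')(-17)), y) = Add(Mul(-6, Add(Rational(-9, 5), Mul(Rational(1, 5), Pow(-17, 3)))), Rational(2331029779, 862077927)) = Add(Mul(-6, Add(Rational(-9, 5), Mul(Rational(1, 5), -4913))), Rational(2331029779, 862077927)) = Add(Mul(-6, Add(Rational(-9, 5), Rational(-4913, 5))), Rational(2331029779, 862077927)) = Add(Mul(-6, Rational(-4922, 5)), Rational(2331029779, 862077927)) = Add(Rational(29532, 5), Rational(2331029779, 862077927)) = Rational(25470540489059, 4310389635)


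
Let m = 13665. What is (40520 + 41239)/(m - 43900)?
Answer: -81759/30235 ≈ -2.7041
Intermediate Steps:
(40520 + 41239)/(m - 43900) = (40520 + 41239)/(13665 - 43900) = 81759/(-30235) = 81759*(-1/30235) = -81759/30235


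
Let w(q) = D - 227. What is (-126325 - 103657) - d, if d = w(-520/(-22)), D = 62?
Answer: -229817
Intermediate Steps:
w(q) = -165 (w(q) = 62 - 227 = -165)
d = -165
(-126325 - 103657) - d = (-126325 - 103657) - 1*(-165) = -229982 + 165 = -229817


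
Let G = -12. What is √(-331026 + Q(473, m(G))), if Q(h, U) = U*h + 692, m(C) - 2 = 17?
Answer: I*√321347 ≈ 566.88*I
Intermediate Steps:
m(C) = 19 (m(C) = 2 + 17 = 19)
Q(h, U) = 692 + U*h
√(-331026 + Q(473, m(G))) = √(-331026 + (692 + 19*473)) = √(-331026 + (692 + 8987)) = √(-331026 + 9679) = √(-321347) = I*√321347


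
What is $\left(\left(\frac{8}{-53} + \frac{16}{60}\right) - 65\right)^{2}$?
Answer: $\frac{2660805889}{632025} \approx 4210.0$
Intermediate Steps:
$\left(\left(\frac{8}{-53} + \frac{16}{60}\right) - 65\right)^{2} = \left(\left(8 \left(- \frac{1}{53}\right) + 16 \cdot \frac{1}{60}\right) - 65\right)^{2} = \left(\left(- \frac{8}{53} + \frac{4}{15}\right) - 65\right)^{2} = \left(\frac{92}{795} - 65\right)^{2} = \left(- \frac{51583}{795}\right)^{2} = \frac{2660805889}{632025}$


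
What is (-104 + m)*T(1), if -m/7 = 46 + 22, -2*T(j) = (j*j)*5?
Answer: 1450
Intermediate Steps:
T(j) = -5*j²/2 (T(j) = -j*j*5/2 = -j²*5/2 = -5*j²/2)
m = -476 (m = -7*(46 + 22) = -7*68 = -476)
(-104 + m)*T(1) = (-104 - 476)*(-5/2*1²) = -(-1450) = -580*(-5/2) = 1450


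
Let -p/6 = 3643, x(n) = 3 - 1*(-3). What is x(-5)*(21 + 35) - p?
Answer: 22194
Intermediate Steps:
x(n) = 6 (x(n) = 3 + 3 = 6)
p = -21858 (p = -6*3643 = -21858)
x(-5)*(21 + 35) - p = 6*(21 + 35) - 1*(-21858) = 6*56 + 21858 = 336 + 21858 = 22194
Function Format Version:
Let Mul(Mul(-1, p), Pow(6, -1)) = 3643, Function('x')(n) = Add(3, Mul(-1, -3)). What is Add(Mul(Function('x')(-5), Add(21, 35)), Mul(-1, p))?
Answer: 22194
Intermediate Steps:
Function('x')(n) = 6 (Function('x')(n) = Add(3, 3) = 6)
p = -21858 (p = Mul(-6, 3643) = -21858)
Add(Mul(Function('x')(-5), Add(21, 35)), Mul(-1, p)) = Add(Mul(6, Add(21, 35)), Mul(-1, -21858)) = Add(Mul(6, 56), 21858) = Add(336, 21858) = 22194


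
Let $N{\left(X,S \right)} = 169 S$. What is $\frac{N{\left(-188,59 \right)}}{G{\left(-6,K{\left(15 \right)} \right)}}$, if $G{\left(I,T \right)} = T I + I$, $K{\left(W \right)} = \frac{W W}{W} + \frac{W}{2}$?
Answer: $- \frac{9971}{141} \approx -70.716$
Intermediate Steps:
$K{\left(W \right)} = \frac{3 W}{2}$ ($K{\left(W \right)} = \frac{W^{2}}{W} + W \frac{1}{2} = W + \frac{W}{2} = \frac{3 W}{2}$)
$G{\left(I,T \right)} = I + I T$ ($G{\left(I,T \right)} = I T + I = I + I T$)
$\frac{N{\left(-188,59 \right)}}{G{\left(-6,K{\left(15 \right)} \right)}} = \frac{169 \cdot 59}{\left(-6\right) \left(1 + \frac{3}{2} \cdot 15\right)} = \frac{9971}{\left(-6\right) \left(1 + \frac{45}{2}\right)} = \frac{9971}{\left(-6\right) \frac{47}{2}} = \frac{9971}{-141} = 9971 \left(- \frac{1}{141}\right) = - \frac{9971}{141}$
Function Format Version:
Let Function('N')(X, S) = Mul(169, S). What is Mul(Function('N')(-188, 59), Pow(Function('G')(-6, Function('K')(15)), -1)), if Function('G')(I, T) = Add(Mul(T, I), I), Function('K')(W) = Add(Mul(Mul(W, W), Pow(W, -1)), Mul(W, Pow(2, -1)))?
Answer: Rational(-9971, 141) ≈ -70.716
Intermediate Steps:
Function('K')(W) = Mul(Rational(3, 2), W) (Function('K')(W) = Add(Mul(Pow(W, 2), Pow(W, -1)), Mul(W, Rational(1, 2))) = Add(W, Mul(Rational(1, 2), W)) = Mul(Rational(3, 2), W))
Function('G')(I, T) = Add(I, Mul(I, T)) (Function('G')(I, T) = Add(Mul(I, T), I) = Add(I, Mul(I, T)))
Mul(Function('N')(-188, 59), Pow(Function('G')(-6, Function('K')(15)), -1)) = Mul(Mul(169, 59), Pow(Mul(-6, Add(1, Mul(Rational(3, 2), 15))), -1)) = Mul(9971, Pow(Mul(-6, Add(1, Rational(45, 2))), -1)) = Mul(9971, Pow(Mul(-6, Rational(47, 2)), -1)) = Mul(9971, Pow(-141, -1)) = Mul(9971, Rational(-1, 141)) = Rational(-9971, 141)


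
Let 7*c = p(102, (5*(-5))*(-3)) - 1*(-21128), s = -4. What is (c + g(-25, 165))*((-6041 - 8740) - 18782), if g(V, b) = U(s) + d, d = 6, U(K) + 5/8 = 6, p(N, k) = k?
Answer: -816352849/8 ≈ -1.0204e+8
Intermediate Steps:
U(K) = 43/8 (U(K) = -5/8 + 6 = 43/8)
g(V, b) = 91/8 (g(V, b) = 43/8 + 6 = 91/8)
c = 3029 (c = ((5*(-5))*(-3) - 1*(-21128))/7 = (-25*(-3) + 21128)/7 = (75 + 21128)/7 = (⅐)*21203 = 3029)
(c + g(-25, 165))*((-6041 - 8740) - 18782) = (3029 + 91/8)*((-6041 - 8740) - 18782) = 24323*(-14781 - 18782)/8 = (24323/8)*(-33563) = -816352849/8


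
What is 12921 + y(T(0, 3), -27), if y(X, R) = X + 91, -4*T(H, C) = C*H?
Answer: 13012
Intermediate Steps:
T(H, C) = -C*H/4
y(X, R) = 91 + X
12921 + y(T(0, 3), -27) = 12921 + (91 - ¼*3*0) = 12921 + (91 + 0) = 12921 + 91 = 13012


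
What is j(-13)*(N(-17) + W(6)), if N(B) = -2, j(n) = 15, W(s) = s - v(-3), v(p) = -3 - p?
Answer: 60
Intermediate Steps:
W(s) = s (W(s) = s - (-3 - 1*(-3)) = s - (-3 + 3) = s - 1*0 = s + 0 = s)
j(-13)*(N(-17) + W(6)) = 15*(-2 + 6) = 15*4 = 60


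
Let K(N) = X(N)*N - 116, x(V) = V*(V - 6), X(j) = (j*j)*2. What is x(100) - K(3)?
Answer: 9462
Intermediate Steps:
X(j) = 2*j² (X(j) = j²*2 = 2*j²)
x(V) = V*(-6 + V)
K(N) = -116 + 2*N³ (K(N) = (2*N²)*N - 116 = 2*N³ - 116 = -116 + 2*N³)
x(100) - K(3) = 100*(-6 + 100) - (-116 + 2*3³) = 100*94 - (-116 + 2*27) = 9400 - (-116 + 54) = 9400 - 1*(-62) = 9400 + 62 = 9462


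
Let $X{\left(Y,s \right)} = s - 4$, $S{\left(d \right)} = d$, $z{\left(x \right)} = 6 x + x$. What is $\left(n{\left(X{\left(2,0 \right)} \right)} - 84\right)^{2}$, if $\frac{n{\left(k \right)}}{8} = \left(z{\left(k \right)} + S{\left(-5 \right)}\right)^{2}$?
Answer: $74442384$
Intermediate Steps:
$z{\left(x \right)} = 7 x$
$X{\left(Y,s \right)} = -4 + s$ ($X{\left(Y,s \right)} = s - 4 = -4 + s$)
$n{\left(k \right)} = 8 \left(-5 + 7 k\right)^{2}$ ($n{\left(k \right)} = 8 \left(7 k - 5\right)^{2} = 8 \left(-5 + 7 k\right)^{2}$)
$\left(n{\left(X{\left(2,0 \right)} \right)} - 84\right)^{2} = \left(8 \left(-5 + 7 \left(-4 + 0\right)\right)^{2} - 84\right)^{2} = \left(8 \left(-5 + 7 \left(-4\right)\right)^{2} - 84\right)^{2} = \left(8 \left(-5 - 28\right)^{2} - 84\right)^{2} = \left(8 \left(-33\right)^{2} - 84\right)^{2} = \left(8 \cdot 1089 - 84\right)^{2} = \left(8712 - 84\right)^{2} = 8628^{2} = 74442384$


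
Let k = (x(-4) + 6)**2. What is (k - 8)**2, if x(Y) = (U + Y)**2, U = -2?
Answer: 3083536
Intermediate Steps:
x(Y) = (-2 + Y)**2
k = 1764 (k = ((-2 - 4)**2 + 6)**2 = ((-6)**2 + 6)**2 = (36 + 6)**2 = 42**2 = 1764)
(k - 8)**2 = (1764 - 8)**2 = 1756**2 = 3083536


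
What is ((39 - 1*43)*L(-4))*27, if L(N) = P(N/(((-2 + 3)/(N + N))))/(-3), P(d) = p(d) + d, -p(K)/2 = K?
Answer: -1152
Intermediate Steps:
p(K) = -2*K
P(d) = -d (P(d) = -2*d + d = -d)
L(N) = 2*N²/3 (L(N) = -N/((-2 + 3)/(N + N))/(-3) = -N/(1/(2*N))*(-⅓) = -N*2*N*(-⅓) = -2*N²*(-⅓) = 2*N²/3)
((39 - 1*43)*L(-4))*27 = ((39 - 1*43)*((⅔)*(-4)²))*27 = ((39 - 43)*((⅔)*16))*27 = -4*32/3*27 = -128/3*27 = -1152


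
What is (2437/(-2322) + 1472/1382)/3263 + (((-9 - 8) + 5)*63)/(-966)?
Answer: 7249184311/9262790046 ≈ 0.78261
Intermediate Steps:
(2437/(-2322) + 1472/1382)/3263 + (((-9 - 8) + 5)*63)/(-966) = (2437*(-1/2322) + 1472*(1/1382))*(1/3263) + ((-17 + 5)*63)*(-1/966) = (-2437/2322 + 736/691)*(1/3263) - 12*63*(-1/966) = (25025/1604502)*(1/3263) - 756*(-1/966) = 1925/402730002 + 18/23 = 7249184311/9262790046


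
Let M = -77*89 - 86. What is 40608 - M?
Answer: 47547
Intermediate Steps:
M = -6939 (M = -6853 - 86 = -6939)
40608 - M = 40608 - 1*(-6939) = 40608 + 6939 = 47547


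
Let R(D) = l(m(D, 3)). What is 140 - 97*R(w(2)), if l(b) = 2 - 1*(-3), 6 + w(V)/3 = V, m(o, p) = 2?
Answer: -345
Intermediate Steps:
w(V) = -18 + 3*V
l(b) = 5 (l(b) = 2 + 3 = 5)
R(D) = 5
140 - 97*R(w(2)) = 140 - 97*5 = 140 - 485 = -345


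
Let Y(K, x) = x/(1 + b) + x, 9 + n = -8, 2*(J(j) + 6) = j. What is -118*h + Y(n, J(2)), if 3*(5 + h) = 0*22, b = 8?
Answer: 5260/9 ≈ 584.44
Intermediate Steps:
J(j) = -6 + j/2
n = -17 (n = -9 - 8 = -17)
Y(K, x) = 10*x/9 (Y(K, x) = x/(1 + 8) + x = x/9 + x = 10*x/9)
h = -5 (h = -5 + (0*22)/3 = -5 + (⅓)*0 = -5 + 0 = -5)
-118*h + Y(n, J(2)) = -118*(-5) + 10*(-6 + (½)*2)/9 = 590 + 10*(-6 + 1)/9 = 590 + (10/9)*(-5) = 590 - 50/9 = 5260/9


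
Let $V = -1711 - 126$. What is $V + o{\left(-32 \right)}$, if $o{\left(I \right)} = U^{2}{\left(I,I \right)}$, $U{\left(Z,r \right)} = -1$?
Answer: $-1836$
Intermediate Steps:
$o{\left(I \right)} = 1$ ($o{\left(I \right)} = \left(-1\right)^{2} = 1$)
$V = -1837$
$V + o{\left(-32 \right)} = -1837 + 1 = -1836$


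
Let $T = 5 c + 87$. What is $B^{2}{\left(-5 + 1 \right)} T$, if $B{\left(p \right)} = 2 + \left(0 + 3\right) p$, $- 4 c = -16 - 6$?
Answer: $11450$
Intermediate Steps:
$c = \frac{11}{2}$ ($c = - \frac{-16 - 6}{4} = \left(- \frac{1}{4}\right) \left(-22\right) = \frac{11}{2} \approx 5.5$)
$B{\left(p \right)} = 2 + 3 p$
$T = \frac{229}{2}$ ($T = 5 \cdot \frac{11}{2} + 87 = \frac{55}{2} + 87 = \frac{229}{2} \approx 114.5$)
$B^{2}{\left(-5 + 1 \right)} T = \left(2 + 3 \left(-5 + 1\right)\right)^{2} \cdot \frac{229}{2} = \left(2 + 3 \left(-4\right)\right)^{2} \cdot \frac{229}{2} = \left(2 - 12\right)^{2} \cdot \frac{229}{2} = \left(-10\right)^{2} \cdot \frac{229}{2} = 100 \cdot \frac{229}{2} = 11450$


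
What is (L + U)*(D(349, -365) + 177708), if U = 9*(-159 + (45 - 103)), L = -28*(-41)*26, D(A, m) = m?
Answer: 4946982985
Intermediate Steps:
L = 29848 (L = 1148*26 = 29848)
U = -1953 (U = 9*(-159 - 58) = 9*(-217) = -1953)
(L + U)*(D(349, -365) + 177708) = (29848 - 1953)*(-365 + 177708) = 27895*177343 = 4946982985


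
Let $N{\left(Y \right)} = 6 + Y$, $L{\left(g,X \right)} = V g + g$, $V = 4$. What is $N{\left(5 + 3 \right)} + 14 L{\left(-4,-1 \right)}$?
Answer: $-266$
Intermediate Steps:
$L{\left(g,X \right)} = 5 g$ ($L{\left(g,X \right)} = 4 g + g = 5 g$)
$N{\left(5 + 3 \right)} + 14 L{\left(-4,-1 \right)} = \left(6 + \left(5 + 3\right)\right) + 14 \cdot 5 \left(-4\right) = \left(6 + 8\right) + 14 \left(-20\right) = 14 - 280 = -266$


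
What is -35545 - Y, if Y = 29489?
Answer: -65034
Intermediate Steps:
-35545 - Y = -35545 - 1*29489 = -35545 - 29489 = -65034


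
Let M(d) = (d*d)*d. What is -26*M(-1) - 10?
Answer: 16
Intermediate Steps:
M(d) = d³ (M(d) = d²*d = d³)
-26*M(-1) - 10 = -26*(-1)³ - 10 = -26*(-1) - 10 = 26 - 10 = 16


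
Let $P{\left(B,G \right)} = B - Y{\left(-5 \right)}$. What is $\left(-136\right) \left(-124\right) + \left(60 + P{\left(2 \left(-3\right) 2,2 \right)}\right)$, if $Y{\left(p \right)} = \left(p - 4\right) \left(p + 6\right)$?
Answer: $16921$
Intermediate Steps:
$Y{\left(p \right)} = \left(-4 + p\right) \left(6 + p\right)$
$P{\left(B,G \right)} = 9 + B$ ($P{\left(B,G \right)} = B - \left(-24 + \left(-5\right)^{2} + 2 \left(-5\right)\right) = B - \left(-24 + 25 - 10\right) = B - -9 = B + 9 = 9 + B$)
$\left(-136\right) \left(-124\right) + \left(60 + P{\left(2 \left(-3\right) 2,2 \right)}\right) = \left(-136\right) \left(-124\right) + \left(60 + \left(9 + 2 \left(-3\right) 2\right)\right) = 16864 + \left(60 + \left(9 - 12\right)\right) = 16864 + \left(60 - 3\right) = 16864 + 57 = 16921$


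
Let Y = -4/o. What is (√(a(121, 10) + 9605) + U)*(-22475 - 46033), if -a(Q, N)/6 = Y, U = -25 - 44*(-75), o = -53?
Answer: -224363700 - 68508*√26979173/53 ≈ -2.3108e+8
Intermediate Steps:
Y = 4/53 (Y = -4/(-53) = -4*(-1/53) = 4/53 ≈ 0.075472)
U = 3275 (U = -25 + 3300 = 3275)
a(Q, N) = -24/53 (a(Q, N) = -6*4/53 = -24/53)
(√(a(121, 10) + 9605) + U)*(-22475 - 46033) = (√(-24/53 + 9605) + 3275)*(-22475 - 46033) = (√(509041/53) + 3275)*(-68508) = (√26979173/53 + 3275)*(-68508) = (3275 + √26979173/53)*(-68508) = -224363700 - 68508*√26979173/53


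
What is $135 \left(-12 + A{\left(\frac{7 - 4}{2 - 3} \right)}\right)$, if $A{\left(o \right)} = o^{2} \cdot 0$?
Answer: $-1620$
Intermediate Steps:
$A{\left(o \right)} = 0$
$135 \left(-12 + A{\left(\frac{7 - 4}{2 - 3} \right)}\right) = 135 \left(-12 + 0\right) = 135 \left(-12\right) = -1620$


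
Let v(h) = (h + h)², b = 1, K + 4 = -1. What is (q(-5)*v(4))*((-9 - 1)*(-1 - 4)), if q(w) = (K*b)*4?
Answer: -64000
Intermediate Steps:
K = -5 (K = -4 - 1 = -5)
v(h) = 4*h² (v(h) = (2*h)² = 4*h²)
q(w) = -20 (q(w) = -5*1*4 = -5*4 = -20)
(q(-5)*v(4))*((-9 - 1)*(-1 - 4)) = (-80*4²)*((-9 - 1)*(-1 - 4)) = (-80*16)*(-10*(-5)) = -20*64*50 = -1280*50 = -64000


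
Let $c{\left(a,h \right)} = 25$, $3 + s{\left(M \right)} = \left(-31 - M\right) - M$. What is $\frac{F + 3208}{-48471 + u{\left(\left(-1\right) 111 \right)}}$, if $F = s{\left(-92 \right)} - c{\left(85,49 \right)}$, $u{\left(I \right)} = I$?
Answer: $- \frac{1111}{16194} \approx -0.068606$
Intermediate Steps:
$s{\left(M \right)} = -34 - 2 M$ ($s{\left(M \right)} = -3 - \left(31 + 2 M\right) = -34 - 2 M$)
$F = 125$ ($F = \left(-34 - -184\right) - 25 = \left(-34 + 184\right) - 25 = 150 - 25 = 125$)
$\frac{F + 3208}{-48471 + u{\left(\left(-1\right) 111 \right)}} = \frac{125 + 3208}{-48471 - 111} = \frac{3333}{-48471 - 111} = \frac{3333}{-48582} = 3333 \left(- \frac{1}{48582}\right) = - \frac{1111}{16194}$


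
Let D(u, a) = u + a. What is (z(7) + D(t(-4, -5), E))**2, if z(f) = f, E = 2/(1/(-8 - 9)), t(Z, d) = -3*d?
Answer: 144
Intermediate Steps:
E = -34 (E = 2/(1/(-17)) = 2/(-1/17) = 2*(-17) = -34)
D(u, a) = a + u
(z(7) + D(t(-4, -5), E))**2 = (7 + (-34 - 3*(-5)))**2 = (7 + (-34 + 15))**2 = (7 - 19)**2 = (-12)**2 = 144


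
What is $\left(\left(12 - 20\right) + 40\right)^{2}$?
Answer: $1024$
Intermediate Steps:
$\left(\left(12 - 20\right) + 40\right)^{2} = \left(-8 + 40\right)^{2} = 32^{2} = 1024$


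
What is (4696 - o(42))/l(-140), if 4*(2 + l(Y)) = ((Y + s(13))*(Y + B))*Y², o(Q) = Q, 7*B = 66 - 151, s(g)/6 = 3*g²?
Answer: -2327/1081720501 ≈ -2.1512e-6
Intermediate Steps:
s(g) = 18*g² (s(g) = 6*(3*g²) = 18*g²)
B = -85/7 (B = (66 - 151)/7 = (⅐)*(-85) = -85/7 ≈ -12.143)
l(Y) = -2 + Y²*(3042 + Y)*(-85/7 + Y)/4 (l(Y) = -2 + (((Y + 18*13²)*(Y - 85/7))*Y²)/4 = -2 + (((Y + 18*169)*(-85/7 + Y))*Y²)/4 = -2 + (((Y + 3042)*(-85/7 + Y))*Y²)/4 = -2 + (((3042 + Y)*(-85/7 + Y))*Y²)/4 = -2 + (Y²*(3042 + Y)*(-85/7 + Y))/4 = -2 + Y²*(3042 + Y)*(-85/7 + Y)/4)
(4696 - o(42))/l(-140) = (4696 - 1*42)/(-2 - 129285/14*(-140)² + (¼)*(-140)⁴ + (21209/28)*(-140)³) = (4696 - 42)/(-2 - 129285/14*19600 + (¼)*384160000 + (21209/28)*(-2744000)) = 4654/(-2 - 180999000 + 96040000 - 2078482000) = 4654/(-2163441002) = 4654*(-1/2163441002) = -2327/1081720501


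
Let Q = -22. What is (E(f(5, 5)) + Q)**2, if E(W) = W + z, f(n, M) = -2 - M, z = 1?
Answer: 784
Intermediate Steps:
E(W) = 1 + W (E(W) = W + 1 = 1 + W)
(E(f(5, 5)) + Q)**2 = ((1 + (-2 - 1*5)) - 22)**2 = ((1 + (-2 - 5)) - 22)**2 = ((1 - 7) - 22)**2 = (-6 - 22)**2 = (-28)**2 = 784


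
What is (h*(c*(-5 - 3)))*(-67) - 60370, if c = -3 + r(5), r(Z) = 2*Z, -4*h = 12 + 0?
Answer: -71626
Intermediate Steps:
h = -3 (h = -(12 + 0)/4 = -¼*12 = -3)
c = 7 (c = -3 + 2*5 = -3 + 10 = 7)
(h*(c*(-5 - 3)))*(-67) - 60370 = -21*(-5 - 3)*(-67) - 60370 = -21*(-8)*(-67) - 60370 = -3*(-56)*(-67) - 60370 = 168*(-67) - 60370 = -11256 - 60370 = -71626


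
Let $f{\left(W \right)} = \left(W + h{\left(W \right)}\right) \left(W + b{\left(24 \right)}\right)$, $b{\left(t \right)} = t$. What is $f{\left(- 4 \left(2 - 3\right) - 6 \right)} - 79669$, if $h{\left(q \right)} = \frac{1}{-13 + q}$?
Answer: $- \frac{1195717}{15} \approx -79715.0$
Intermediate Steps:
$f{\left(W \right)} = \left(24 + W\right) \left(W + \frac{1}{-13 + W}\right)$ ($f{\left(W \right)} = \left(W + \frac{1}{-13 + W}\right) \left(W + 24\right) = \left(W + \frac{1}{-13 + W}\right) \left(24 + W\right) = \left(24 + W\right) \left(W + \frac{1}{-13 + W}\right)$)
$f{\left(- 4 \left(2 - 3\right) - 6 \right)} - 79669 = \frac{24 - \left(6 + 4 \left(2 - 3\right)\right) + \left(- 4 \left(2 - 3\right) - 6\right) \left(-13 - \left(6 + 4 \left(2 - 3\right)\right)\right) \left(24 - \left(6 + 4 \left(2 - 3\right)\right)\right)}{-13 - \left(6 + 4 \left(2 - 3\right)\right)} - 79669 = \frac{24 - 2 + \left(\left(-4\right) \left(-1\right) - 6\right) \left(-13 - 2\right) \left(24 - 2\right)}{-13 - 2} - 79669 = \frac{24 + \left(4 - 6\right) + \left(4 - 6\right) \left(-13 + \left(4 - 6\right)\right) \left(24 + \left(4 - 6\right)\right)}{-13 + \left(4 - 6\right)} - 79669 = \frac{24 - 2 - 2 \left(-13 - 2\right) \left(24 - 2\right)}{-13 - 2} - 79669 = \frac{24 - 2 - \left(-30\right) 22}{-15} - 79669 = - \frac{24 - 2 + 660}{15} - 79669 = \left(- \frac{1}{15}\right) 682 - 79669 = - \frac{682}{15} - 79669 = - \frac{1195717}{15}$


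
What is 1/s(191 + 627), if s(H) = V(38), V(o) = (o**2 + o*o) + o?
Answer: 1/2926 ≈ 0.00034176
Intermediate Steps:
V(o) = o + 2*o**2 (V(o) = (o**2 + o**2) + o = 2*o**2 + o = o + 2*o**2)
s(H) = 2926 (s(H) = 38*(1 + 2*38) = 38*(1 + 76) = 38*77 = 2926)
1/s(191 + 627) = 1/2926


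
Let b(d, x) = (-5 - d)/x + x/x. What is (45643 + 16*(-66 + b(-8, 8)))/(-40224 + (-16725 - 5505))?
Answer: -44609/62454 ≈ -0.71427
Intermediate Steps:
b(d, x) = 1 + (-5 - d)/x (b(d, x) = (-5 - d)/x + 1 = 1 + (-5 - d)/x)
(45643 + 16*(-66 + b(-8, 8)))/(-40224 + (-16725 - 5505)) = (45643 + 16*(-66 + (-5 + 8 - 1*(-8))/8))/(-40224 + (-16725 - 5505)) = (45643 + 16*(-66 + (-5 + 8 + 8)/8))/(-40224 - 22230) = (45643 + 16*(-66 + (⅛)*11))/(-62454) = (45643 + 16*(-66 + 11/8))*(-1/62454) = (45643 + 16*(-517/8))*(-1/62454) = (45643 - 1034)*(-1/62454) = 44609*(-1/62454) = -44609/62454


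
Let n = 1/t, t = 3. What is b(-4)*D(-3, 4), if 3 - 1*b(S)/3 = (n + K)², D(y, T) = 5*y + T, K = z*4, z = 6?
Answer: 58322/3 ≈ 19441.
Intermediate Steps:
K = 24 (K = 6*4 = 24)
D(y, T) = T + 5*y
n = ⅓ (n = 1/3 = ⅓ ≈ 0.33333)
b(S) = -5302/3 (b(S) = 9 - 3*(⅓ + 24)² = 9 - 3*(73/3)² = 9 - 3*5329/9 = 9 - 5329/3 = -5302/3)
b(-4)*D(-3, 4) = -5302*(4 + 5*(-3))/3 = -5302*(4 - 15)/3 = -5302/3*(-11) = 58322/3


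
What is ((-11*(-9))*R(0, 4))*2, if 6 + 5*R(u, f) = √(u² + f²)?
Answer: -396/5 ≈ -79.200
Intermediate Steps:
R(u, f) = -6/5 + √(f² + u²)/5 (R(u, f) = -6/5 + √(u² + f²)/5 = -6/5 + √(f² + u²)/5)
((-11*(-9))*R(0, 4))*2 = ((-11*(-9))*(-6/5 + √(4² + 0²)/5))*2 = (99*(-6/5 + √(16 + 0)/5))*2 = (99*(-6/5 + √16/5))*2 = (99*(-6/5 + (⅕)*4))*2 = (99*(-6/5 + ⅘))*2 = (99*(-⅖))*2 = -198/5*2 = -396/5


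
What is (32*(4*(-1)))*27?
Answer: -3456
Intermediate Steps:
(32*(4*(-1)))*27 = (32*(-4))*27 = -128*27 = -3456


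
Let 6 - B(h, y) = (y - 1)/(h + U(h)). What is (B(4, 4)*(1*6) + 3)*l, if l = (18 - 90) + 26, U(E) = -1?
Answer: -1518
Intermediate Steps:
B(h, y) = 6 - (-1 + y)/(-1 + h) (B(h, y) = 6 - (y - 1)/(h - 1) = 6 - (-1 + y)/(-1 + h))
l = -46 (l = -72 + 26 = -46)
(B(4, 4)*(1*6) + 3)*l = (((-5 - 1*4 + 6*4)/(-1 + 4))*(1*6) + 3)*(-46) = (((-5 - 4 + 24)/3)*6 + 3)*(-46) = (((1/3)*15)*6 + 3)*(-46) = (5*6 + 3)*(-46) = (30 + 3)*(-46) = 33*(-46) = -1518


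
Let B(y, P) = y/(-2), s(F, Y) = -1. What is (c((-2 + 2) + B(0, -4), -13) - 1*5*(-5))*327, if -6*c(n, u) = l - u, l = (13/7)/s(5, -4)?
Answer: 52974/7 ≈ 7567.7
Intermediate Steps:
B(y, P) = -y/2 (B(y, P) = y*(-½) = -y/2)
l = -13/7 (l = (13/7)/(-1) = (13*(⅐))*(-1) = (13/7)*(-1) = -13/7 ≈ -1.8571)
c(n, u) = 13/42 + u/6 (c(n, u) = -(-13/7 - u)/6 = 13/42 + u/6)
(c((-2 + 2) + B(0, -4), -13) - 1*5*(-5))*327 = ((13/42 + (⅙)*(-13)) - 1*5*(-5))*327 = ((13/42 - 13/6) - 5*(-5))*327 = (-13/7 + 25)*327 = (162/7)*327 = 52974/7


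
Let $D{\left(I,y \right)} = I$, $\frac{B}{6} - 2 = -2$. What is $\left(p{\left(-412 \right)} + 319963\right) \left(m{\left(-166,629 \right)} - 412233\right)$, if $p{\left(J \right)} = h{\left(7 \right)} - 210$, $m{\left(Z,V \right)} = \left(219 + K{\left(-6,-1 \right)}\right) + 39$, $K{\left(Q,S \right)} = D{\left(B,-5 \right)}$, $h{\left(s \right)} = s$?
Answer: $-131733126000$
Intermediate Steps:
$B = 0$ ($B = 12 + 6 \left(-2\right) = 12 - 12 = 0$)
$K{\left(Q,S \right)} = 0$
$m{\left(Z,V \right)} = 258$ ($m{\left(Z,V \right)} = \left(219 + 0\right) + 39 = 219 + 39 = 258$)
$p{\left(J \right)} = -203$ ($p{\left(J \right)} = 7 - 210 = -203$)
$\left(p{\left(-412 \right)} + 319963\right) \left(m{\left(-166,629 \right)} - 412233\right) = \left(-203 + 319963\right) \left(258 - 412233\right) = 319760 \left(-411975\right) = -131733126000$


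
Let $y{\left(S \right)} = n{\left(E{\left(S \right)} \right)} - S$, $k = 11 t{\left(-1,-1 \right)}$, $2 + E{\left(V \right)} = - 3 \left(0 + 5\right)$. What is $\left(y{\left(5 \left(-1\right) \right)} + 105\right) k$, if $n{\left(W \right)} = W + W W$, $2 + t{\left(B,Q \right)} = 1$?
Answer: $-4202$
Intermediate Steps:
$t{\left(B,Q \right)} = -1$ ($t{\left(B,Q \right)} = -2 + 1 = -1$)
$E{\left(V \right)} = -17$ ($E{\left(V \right)} = -2 - 3 \left(0 + 5\right) = -2 - 15 = -17$)
$n{\left(W \right)} = W + W^{2}$
$k = -11$ ($k = 11 \left(-1\right) = -11$)
$y{\left(S \right)} = 272 - S$ ($y{\left(S \right)} = - 17 \left(1 - 17\right) - S = \left(-17\right) \left(-16\right) - S = 272 - S$)
$\left(y{\left(5 \left(-1\right) \right)} + 105\right) k = \left(\left(272 - 5 \left(-1\right)\right) + 105\right) \left(-11\right) = \left(\left(272 - -5\right) + 105\right) \left(-11\right) = \left(\left(272 + 5\right) + 105\right) \left(-11\right) = \left(277 + 105\right) \left(-11\right) = 382 \left(-11\right) = -4202$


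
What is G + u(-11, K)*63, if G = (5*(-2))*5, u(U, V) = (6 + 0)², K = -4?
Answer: 2218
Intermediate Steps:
u(U, V) = 36 (u(U, V) = 6² = 36)
G = -50 (G = -10*5 = -50)
G + u(-11, K)*63 = -50 + 36*63 = -50 + 2268 = 2218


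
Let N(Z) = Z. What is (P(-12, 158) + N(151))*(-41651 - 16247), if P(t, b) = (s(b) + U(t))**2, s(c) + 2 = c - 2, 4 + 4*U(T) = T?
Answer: -1311447598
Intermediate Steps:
U(T) = -1 + T/4
s(c) = -4 + c (s(c) = -2 + (c - 2) = -2 + (-2 + c) = -4 + c)
P(t, b) = (-5 + b + t/4)**2 (P(t, b) = ((-4 + b) + (-1 + t/4))**2 = (-5 + b + t/4)**2)
(P(-12, 158) + N(151))*(-41651 - 16247) = ((-20 - 12 + 4*158)**2/16 + 151)*(-41651 - 16247) = ((-20 - 12 + 632)**2/16 + 151)*(-57898) = ((1/16)*600**2 + 151)*(-57898) = ((1/16)*360000 + 151)*(-57898) = (22500 + 151)*(-57898) = 22651*(-57898) = -1311447598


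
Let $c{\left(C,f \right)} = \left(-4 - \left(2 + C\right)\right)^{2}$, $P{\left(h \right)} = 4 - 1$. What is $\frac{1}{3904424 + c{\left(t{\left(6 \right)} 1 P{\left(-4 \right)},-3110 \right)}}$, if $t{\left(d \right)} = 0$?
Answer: $\frac{1}{3904460} \approx 2.5612 \cdot 10^{-7}$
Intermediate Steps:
$P{\left(h \right)} = 3$
$c{\left(C,f \right)} = \left(-6 - C\right)^{2}$
$\frac{1}{3904424 + c{\left(t{\left(6 \right)} 1 P{\left(-4 \right)},-3110 \right)}} = \frac{1}{3904424 + \left(6 + 0 \cdot 1 \cdot 3\right)^{2}} = \frac{1}{3904424 + \left(6 + 0 \cdot 3\right)^{2}} = \frac{1}{3904424 + \left(6 + 0\right)^{2}} = \frac{1}{3904424 + 6^{2}} = \frac{1}{3904424 + 36} = \frac{1}{3904460}$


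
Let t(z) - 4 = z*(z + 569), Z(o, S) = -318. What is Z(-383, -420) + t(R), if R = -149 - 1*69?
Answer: -76832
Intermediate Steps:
R = -218 (R = -149 - 69 = -218)
t(z) = 4 + z*(569 + z) (t(z) = 4 + z*(z + 569) = 4 + z*(569 + z))
Z(-383, -420) + t(R) = -318 + (4 + (-218)**2 + 569*(-218)) = -318 + (4 + 47524 - 124042) = -318 - 76514 = -76832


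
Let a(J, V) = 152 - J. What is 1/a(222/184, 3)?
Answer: 92/13873 ≈ 0.0066316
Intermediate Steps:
1/a(222/184, 3) = 1/(152 - 222/184) = 1/(152 - 1*111/92) = 1/(152 - 111/92) = 1/(13873/92) = 92/13873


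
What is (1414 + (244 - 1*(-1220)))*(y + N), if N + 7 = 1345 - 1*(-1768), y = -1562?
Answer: 4443632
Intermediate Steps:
N = 3106 (N = -7 + (1345 - 1*(-1768)) = -7 + (1345 + 1768) = -7 + 3113 = 3106)
(1414 + (244 - 1*(-1220)))*(y + N) = (1414 + (244 - 1*(-1220)))*(-1562 + 3106) = (1414 + (244 + 1220))*1544 = (1414 + 1464)*1544 = 2878*1544 = 4443632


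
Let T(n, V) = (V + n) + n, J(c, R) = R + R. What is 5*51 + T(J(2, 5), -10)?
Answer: 265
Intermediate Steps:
J(c, R) = 2*R
T(n, V) = V + 2*n
5*51 + T(J(2, 5), -10) = 5*51 + (-10 + 2*(2*5)) = 255 + (-10 + 2*10) = 255 + (-10 + 20) = 255 + 10 = 265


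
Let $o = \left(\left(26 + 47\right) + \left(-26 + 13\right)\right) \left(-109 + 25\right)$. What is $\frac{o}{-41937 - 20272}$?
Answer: $\frac{720}{8887} \approx 0.081017$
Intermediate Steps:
$o = -5040$ ($o = \left(73 - 13\right) \left(-84\right) = 60 \left(-84\right) = -5040$)
$\frac{o}{-41937 - 20272} = - \frac{5040}{-41937 - 20272} = - \frac{5040}{-62209} = \left(-5040\right) \left(- \frac{1}{62209}\right) = \frac{720}{8887}$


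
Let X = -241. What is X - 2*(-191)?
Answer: 141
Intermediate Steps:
X - 2*(-191) = -241 - 2*(-191) = -241 - 1*(-382) = -241 + 382 = 141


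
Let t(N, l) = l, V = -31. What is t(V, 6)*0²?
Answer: 0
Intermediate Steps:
t(V, 6)*0² = 6*0² = 6*0 = 0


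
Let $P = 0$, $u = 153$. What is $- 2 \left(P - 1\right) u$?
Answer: $306$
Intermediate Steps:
$- 2 \left(P - 1\right) u = - 2 \left(0 - 1\right) 153 = \left(-2\right) \left(-1\right) 153 = 2 \cdot 153 = 306$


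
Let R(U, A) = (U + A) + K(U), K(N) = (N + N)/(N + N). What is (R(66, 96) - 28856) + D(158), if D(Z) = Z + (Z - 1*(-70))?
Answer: -28307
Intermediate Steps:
K(N) = 1 (K(N) = (2*N)/((2*N)) = (2*N)*(1/(2*N)) = 1)
D(Z) = 70 + 2*Z (D(Z) = Z + (Z + 70) = Z + (70 + Z) = 70 + 2*Z)
R(U, A) = 1 + A + U (R(U, A) = (U + A) + 1 = (A + U) + 1 = 1 + A + U)
(R(66, 96) - 28856) + D(158) = ((1 + 96 + 66) - 28856) + (70 + 2*158) = (163 - 28856) + (70 + 316) = -28693 + 386 = -28307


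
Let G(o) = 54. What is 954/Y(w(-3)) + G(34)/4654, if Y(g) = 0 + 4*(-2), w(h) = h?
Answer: -1109871/9308 ≈ -119.24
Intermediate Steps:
Y(g) = -8 (Y(g) = 0 - 8 = -8)
954/Y(w(-3)) + G(34)/4654 = 954/(-8) + 54/4654 = 954*(-⅛) + 54*(1/4654) = -477/4 + 27/2327 = -1109871/9308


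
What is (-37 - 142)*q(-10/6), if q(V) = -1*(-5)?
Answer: -895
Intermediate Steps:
q(V) = 5
(-37 - 142)*q(-10/6) = (-37 - 142)*5 = -179*5 = -895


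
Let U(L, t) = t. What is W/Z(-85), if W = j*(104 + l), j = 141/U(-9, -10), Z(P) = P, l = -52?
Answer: 3666/425 ≈ 8.6259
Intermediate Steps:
j = -141/10 (j = 141/(-10) = 141*(-⅒) = -141/10 ≈ -14.100)
W = -3666/5 (W = -141*(104 - 52)/10 = -141/10*52 = -3666/5 ≈ -733.20)
W/Z(-85) = -3666/5/(-85) = -3666/5*(-1/85) = 3666/425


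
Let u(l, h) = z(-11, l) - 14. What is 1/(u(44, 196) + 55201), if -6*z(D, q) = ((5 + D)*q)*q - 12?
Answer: 1/57125 ≈ 1.7505e-5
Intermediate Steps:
z(D, q) = 2 - q**2*(5 + D)/6 (z(D, q) = -(((5 + D)*q)*q - 12)/6 = -((q*(5 + D))*q - 12)/6 = -(q**2*(5 + D) - 12)/6 = -(-12 + q**2*(5 + D))/6 = 2 - q**2*(5 + D)/6)
u(l, h) = -12 + l**2 (u(l, h) = (2 - 5*l**2/6 - 1/6*(-11)*l**2) - 14 = (2 - 5*l**2/6 + 11*l**2/6) - 14 = (2 + l**2) - 14 = -12 + l**2)
1/(u(44, 196) + 55201) = 1/((-12 + 44**2) + 55201) = 1/((-12 + 1936) + 55201) = 1/(1924 + 55201) = 1/57125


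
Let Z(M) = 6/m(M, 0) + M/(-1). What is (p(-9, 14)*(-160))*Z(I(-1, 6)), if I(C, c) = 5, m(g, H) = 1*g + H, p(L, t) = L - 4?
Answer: -7904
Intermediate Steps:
p(L, t) = -4 + L
m(g, H) = H + g (m(g, H) = g + H = H + g)
Z(M) = -M + 6/M (Z(M) = 6/(0 + M) + M/(-1) = 6/M + M*(-1) = 6/M - M = -M + 6/M)
(p(-9, 14)*(-160))*Z(I(-1, 6)) = ((-4 - 9)*(-160))*(-1*5 + 6/5) = (-13*(-160))*(-5 + 6*(1/5)) = 2080*(-5 + 6/5) = 2080*(-19/5) = -7904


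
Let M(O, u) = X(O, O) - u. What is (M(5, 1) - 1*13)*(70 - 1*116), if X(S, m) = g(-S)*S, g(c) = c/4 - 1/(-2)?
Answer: 1633/2 ≈ 816.50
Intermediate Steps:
g(c) = ½ + c/4 (g(c) = c*(¼) - 1*(-½) = c/4 + ½ = ½ + c/4)
X(S, m) = S*(½ - S/4) (X(S, m) = (½ + (-S)/4)*S = (½ - S/4)*S = S*(½ - S/4))
M(O, u) = -u + O*(2 - O)/4 (M(O, u) = O*(2 - O)/4 - u = -u + O*(2 - O)/4)
(M(5, 1) - 1*13)*(70 - 1*116) = ((-1*1 + (¼)*5*(2 - 1*5)) - 1*13)*(70 - 1*116) = ((-1 + (¼)*5*(2 - 5)) - 13)*(70 - 116) = ((-1 + (¼)*5*(-3)) - 13)*(-46) = ((-1 - 15/4) - 13)*(-46) = (-19/4 - 13)*(-46) = -71/4*(-46) = 1633/2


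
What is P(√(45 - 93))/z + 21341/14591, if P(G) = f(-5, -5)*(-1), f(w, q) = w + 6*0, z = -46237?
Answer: 986670862/674644067 ≈ 1.4625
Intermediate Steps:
f(w, q) = w (f(w, q) = w + 0 = w)
P(G) = 5 (P(G) = -5*(-1) = 5)
P(√(45 - 93))/z + 21341/14591 = 5/(-46237) + 21341/14591 = 5*(-1/46237) + 21341*(1/14591) = -5/46237 + 21341/14591 = 986670862/674644067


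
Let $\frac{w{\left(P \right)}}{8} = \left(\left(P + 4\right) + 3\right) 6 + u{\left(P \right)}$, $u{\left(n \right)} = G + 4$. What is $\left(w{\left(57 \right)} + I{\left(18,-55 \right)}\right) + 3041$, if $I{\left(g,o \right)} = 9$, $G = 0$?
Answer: $6154$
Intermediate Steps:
$u{\left(n \right)} = 4$ ($u{\left(n \right)} = 0 + 4 = 4$)
$w{\left(P \right)} = 368 + 48 P$ ($w{\left(P \right)} = 8 \left(\left(\left(P + 4\right) + 3\right) 6 + 4\right) = 8 \left(\left(\left(4 + P\right) + 3\right) 6 + 4\right) = 8 \left(\left(7 + P\right) 6 + 4\right) = 8 \left(\left(42 + 6 P\right) + 4\right) = 8 \left(46 + 6 P\right) = 368 + 48 P$)
$\left(w{\left(57 \right)} + I{\left(18,-55 \right)}\right) + 3041 = \left(\left(368 + 48 \cdot 57\right) + 9\right) + 3041 = \left(\left(368 + 2736\right) + 9\right) + 3041 = \left(3104 + 9\right) + 3041 = 3113 + 3041 = 6154$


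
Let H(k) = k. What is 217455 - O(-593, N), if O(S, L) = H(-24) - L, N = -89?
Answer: 217390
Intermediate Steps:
O(S, L) = -24 - L
217455 - O(-593, N) = 217455 - (-24 - 1*(-89)) = 217455 - (-24 + 89) = 217455 - 1*65 = 217455 - 65 = 217390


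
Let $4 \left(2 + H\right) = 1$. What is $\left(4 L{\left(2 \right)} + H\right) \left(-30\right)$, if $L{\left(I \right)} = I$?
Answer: $- \frac{375}{2} \approx -187.5$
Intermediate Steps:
$H = - \frac{7}{4}$ ($H = -2 + \frac{1}{4} \cdot 1 = -2 + \frac{1}{4} = - \frac{7}{4} \approx -1.75$)
$\left(4 L{\left(2 \right)} + H\right) \left(-30\right) = \left(4 \cdot 2 - \frac{7}{4}\right) \left(-30\right) = \left(8 - \frac{7}{4}\right) \left(-30\right) = \frac{25}{4} \left(-30\right) = - \frac{375}{2}$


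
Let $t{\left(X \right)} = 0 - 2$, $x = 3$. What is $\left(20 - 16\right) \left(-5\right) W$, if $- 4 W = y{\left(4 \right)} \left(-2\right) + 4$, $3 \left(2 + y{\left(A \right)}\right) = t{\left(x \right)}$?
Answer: $\frac{140}{3} \approx 46.667$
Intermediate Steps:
$t{\left(X \right)} = -2$
$y{\left(A \right)} = - \frac{8}{3}$ ($y{\left(A \right)} = -2 + \frac{1}{3} \left(-2\right) = -2 - \frac{2}{3} = - \frac{8}{3}$)
$W = - \frac{7}{3}$ ($W = - \frac{\left(- \frac{8}{3}\right) \left(-2\right) + 4}{4} = - \frac{\frac{16}{3} + 4}{4} = \left(- \frac{1}{4}\right) \frac{28}{3} = - \frac{7}{3} \approx -2.3333$)
$\left(20 - 16\right) \left(-5\right) W = \left(20 - 16\right) \left(-5\right) \left(- \frac{7}{3}\right) = 4 \left(-5\right) \left(- \frac{7}{3}\right) = \left(-20\right) \left(- \frac{7}{3}\right) = \frac{140}{3}$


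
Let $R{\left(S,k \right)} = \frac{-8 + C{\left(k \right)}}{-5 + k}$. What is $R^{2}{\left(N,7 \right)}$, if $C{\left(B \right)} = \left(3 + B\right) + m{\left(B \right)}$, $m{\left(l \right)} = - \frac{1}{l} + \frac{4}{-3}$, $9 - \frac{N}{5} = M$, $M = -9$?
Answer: $\frac{121}{1764} \approx 0.068594$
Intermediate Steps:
$N = 90$ ($N = 45 - -45 = 45 + 45 = 90$)
$m{\left(l \right)} = - \frac{4}{3} - \frac{1}{l}$ ($m{\left(l \right)} = - \frac{1}{l} + 4 \left(- \frac{1}{3}\right) = - \frac{1}{l} - \frac{4}{3} = - \frac{4}{3} - \frac{1}{l}$)
$C{\left(B \right)} = \frac{5}{3} + B - \frac{1}{B}$ ($C{\left(B \right)} = \left(3 + B\right) - \left(\frac{4}{3} + \frac{1}{B}\right) = \frac{5}{3} + B - \frac{1}{B}$)
$R{\left(S,k \right)} = \frac{- \frac{19}{3} + k - \frac{1}{k}}{-5 + k}$ ($R{\left(S,k \right)} = \frac{-8 + \left(\frac{5}{3} + k - \frac{1}{k}\right)}{-5 + k} = \frac{- \frac{19}{3} + k - \frac{1}{k}}{-5 + k}$)
$R^{2}{\left(N,7 \right)} = \left(\frac{-3 - 7 \left(19 - 21\right)}{3 \cdot 7 \left(-5 + 7\right)}\right)^{2} = \left(\frac{1}{3} \cdot \frac{1}{7} \cdot \frac{1}{2} \left(-3 - 7 \left(19 - 21\right)\right)\right)^{2} = \left(\frac{1}{3} \cdot \frac{1}{7} \cdot \frac{1}{2} \left(-3 - 7 \left(-2\right)\right)\right)^{2} = \left(\frac{1}{3} \cdot \frac{1}{7} \cdot \frac{1}{2} \left(-3 + 14\right)\right)^{2} = \left(\frac{1}{3} \cdot \frac{1}{7} \cdot \frac{1}{2} \cdot 11\right)^{2} = \left(\frac{11}{42}\right)^{2} = \frac{121}{1764}$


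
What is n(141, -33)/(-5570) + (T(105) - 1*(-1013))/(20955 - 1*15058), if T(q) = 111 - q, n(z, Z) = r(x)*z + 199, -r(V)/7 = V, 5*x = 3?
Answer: 19986326/82115725 ≈ 0.24339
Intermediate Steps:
x = ⅗ (x = (⅕)*3 = ⅗ ≈ 0.60000)
r(V) = -7*V
n(z, Z) = 199 - 21*z/5 (n(z, Z) = (-7*⅗)*z + 199 = -21*z/5 + 199 = 199 - 21*z/5)
n(141, -33)/(-5570) + (T(105) - 1*(-1013))/(20955 - 1*15058) = (199 - 21/5*141)/(-5570) + ((111 - 1*105) - 1*(-1013))/(20955 - 1*15058) = (199 - 2961/5)*(-1/5570) + ((111 - 105) + 1013)/(20955 - 15058) = -1966/5*(-1/5570) + (6 + 1013)/5897 = 983/13925 + 1019*(1/5897) = 983/13925 + 1019/5897 = 19986326/82115725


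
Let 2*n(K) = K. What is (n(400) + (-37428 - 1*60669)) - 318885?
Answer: -416782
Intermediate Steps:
n(K) = K/2
(n(400) + (-37428 - 1*60669)) - 318885 = ((½)*400 + (-37428 - 1*60669)) - 318885 = (200 + (-37428 - 60669)) - 318885 = (200 - 98097) - 318885 = -97897 - 318885 = -416782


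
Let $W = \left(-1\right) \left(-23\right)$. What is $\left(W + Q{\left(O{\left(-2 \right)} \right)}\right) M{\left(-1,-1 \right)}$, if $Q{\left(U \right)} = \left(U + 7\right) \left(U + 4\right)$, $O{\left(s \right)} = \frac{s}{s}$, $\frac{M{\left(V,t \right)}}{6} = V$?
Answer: $-378$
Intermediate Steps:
$M{\left(V,t \right)} = 6 V$
$O{\left(s \right)} = 1$
$Q{\left(U \right)} = \left(4 + U\right) \left(7 + U\right)$ ($Q{\left(U \right)} = \left(7 + U\right) \left(4 + U\right) = \left(4 + U\right) \left(7 + U\right)$)
$W = 23$
$\left(W + Q{\left(O{\left(-2 \right)} \right)}\right) M{\left(-1,-1 \right)} = \left(23 + \left(28 + 1^{2} + 11 \cdot 1\right)\right) 6 \left(-1\right) = \left(23 + \left(28 + 1 + 11\right)\right) \left(-6\right) = \left(23 + 40\right) \left(-6\right) = 63 \left(-6\right) = -378$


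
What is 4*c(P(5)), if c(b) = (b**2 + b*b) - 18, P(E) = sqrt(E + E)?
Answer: 8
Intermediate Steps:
P(E) = sqrt(2)*sqrt(E) (P(E) = sqrt(2*E) = sqrt(2)*sqrt(E))
c(b) = -18 + 2*b**2 (c(b) = (b**2 + b**2) - 18 = 2*b**2 - 18 = -18 + 2*b**2)
4*c(P(5)) = 4*(-18 + 2*(sqrt(2)*sqrt(5))**2) = 4*(-18 + 2*(sqrt(10))**2) = 4*(-18 + 2*10) = 4*(-18 + 20) = 4*2 = 8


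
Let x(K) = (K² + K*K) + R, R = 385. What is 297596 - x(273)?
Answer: 148153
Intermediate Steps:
x(K) = 385 + 2*K² (x(K) = (K² + K*K) + 385 = (K² + K²) + 385 = 2*K² + 385 = 385 + 2*K²)
297596 - x(273) = 297596 - (385 + 2*273²) = 297596 - (385 + 2*74529) = 297596 - (385 + 149058) = 297596 - 1*149443 = 297596 - 149443 = 148153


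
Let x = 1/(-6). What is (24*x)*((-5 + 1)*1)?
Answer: 16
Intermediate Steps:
x = -1/6 ≈ -0.16667
(24*x)*((-5 + 1)*1) = (24*(-1/6))*((-5 + 1)*1) = -(-16) = -4*(-4) = 16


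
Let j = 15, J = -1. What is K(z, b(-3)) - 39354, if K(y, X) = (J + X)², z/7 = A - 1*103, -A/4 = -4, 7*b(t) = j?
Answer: -1928282/49 ≈ -39353.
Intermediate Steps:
b(t) = 15/7 (b(t) = (⅐)*15 = 15/7)
A = 16 (A = -4*(-4) = 16)
z = -609 (z = 7*(16 - 1*103) = 7*(16 - 103) = 7*(-87) = -609)
K(y, X) = (-1 + X)²
K(z, b(-3)) - 39354 = (-1 + 15/7)² - 39354 = (8/7)² - 39354 = 64/49 - 39354 = -1928282/49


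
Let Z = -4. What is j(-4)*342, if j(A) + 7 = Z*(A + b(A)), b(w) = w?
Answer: 8550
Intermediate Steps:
j(A) = -7 - 8*A (j(A) = -7 - 4*(A + A) = -7 - 8*A)
j(-4)*342 = (-7 - 8*(-4))*342 = (-7 + 32)*342 = 25*342 = 8550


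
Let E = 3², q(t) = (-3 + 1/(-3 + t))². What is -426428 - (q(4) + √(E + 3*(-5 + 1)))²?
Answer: -426441 - 8*I*√3 ≈ -4.2644e+5 - 13.856*I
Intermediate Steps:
E = 9
-426428 - (q(4) + √(E + 3*(-5 + 1)))² = -426428 - ((-10 + 3*4)²/(-3 + 4)² + √(9 + 3*(-5 + 1)))² = -426428 - ((-10 + 12)²/1² + √(9 + 3*(-4)))² = -426428 - (2²*1 + √(9 - 12))² = -426428 - (4*1 + √(-3))² = -426428 - (4 + I*√3)²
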